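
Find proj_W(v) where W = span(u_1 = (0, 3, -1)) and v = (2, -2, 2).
proj_W(v) = (0, -12/5, 4/5)

Set up U = [u_1 | ... | u_1] ∈ R^(3×1). The projector onto W = col(U) is P = U (U^T U)^(-1) U^T.
Compute U^T U =
  [10],
and U^T v = (-8).
Solve U^T U · c = U^T v for the coefficients: c = (-4/5). The projection is proj_W(v) = U c.
Check: (v - proj_W(v)) · u_1 = 0  (should be 0).
Result: proj_W(v) = (0, -12/5, 4/5).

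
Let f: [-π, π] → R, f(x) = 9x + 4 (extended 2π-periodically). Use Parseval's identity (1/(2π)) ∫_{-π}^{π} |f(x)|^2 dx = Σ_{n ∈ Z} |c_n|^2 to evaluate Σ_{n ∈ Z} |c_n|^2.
Σ |c_n|^2 = 27π^2 + 16

Expand and integrate term by term over [-π, π]:
  ∫ (9x)^2 dx = 81·(2π^3/3); ∫ 2·9·(4)·x dx = 0 (odd integrand); ∫ 4^2 dx = 16·2π.
So (1/(2π)) ∫_{-π}^{π} (9x + 4)^2 dx = 81π^2/3 + 16 = 27π^2 + 16.
Parseval ⇒ Σ |c_n|^2 = 27π^2 + 16.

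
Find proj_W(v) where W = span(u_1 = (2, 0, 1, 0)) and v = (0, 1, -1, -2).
proj_W(v) = (-2/5, 0, -1/5, 0)

Set up U = [u_1 | ... | u_1] ∈ R^(4×1). The projector onto W = col(U) is P = U (U^T U)^(-1) U^T.
Compute U^T U =
  [5],
and U^T v = (-1).
Solve U^T U · c = U^T v for the coefficients: c = (-1/5). The projection is proj_W(v) = U c.
Check: (v - proj_W(v)) · u_1 = 0  (should be 0).
Result: proj_W(v) = (-2/5, 0, -1/5, 0).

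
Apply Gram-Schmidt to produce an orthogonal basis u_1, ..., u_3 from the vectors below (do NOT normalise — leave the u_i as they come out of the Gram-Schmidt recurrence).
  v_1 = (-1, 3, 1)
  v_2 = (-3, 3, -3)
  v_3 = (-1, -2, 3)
Orthogonal basis:
  u_1 = (-1, 3, 1)
  u_2 = (-24/11, 6/11, -42/11)
  u_3 = (-7/3, -7/6, 7/6)

Apply the Gram-Schmidt recurrence
  u_1 = v_1
  u_i = v_i − Σ_{j<i} ((v_i · u_j) / (u_j · u_j)) · u_j.

Step by step this gives:
  u_1 = (-1, 3, 1)
  u_2 = (-24/11, 6/11, -42/11)
  u_3 = (-7/3, -7/6, 7/6)

Orthogonality check:
  u_2 · u_1 = 0 (should be 0)
  u_3 · u_1 = 0 (should be 0)
  u_3 · u_2 = 0 (should be 0)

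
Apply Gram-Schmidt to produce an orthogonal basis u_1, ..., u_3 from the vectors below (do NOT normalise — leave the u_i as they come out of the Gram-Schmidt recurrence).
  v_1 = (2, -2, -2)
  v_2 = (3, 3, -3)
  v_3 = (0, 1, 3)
Orthogonal basis:
  u_1 = (2, -2, -2)
  u_2 = (2, 4, -2)
  u_3 = (3/2, 0, 3/2)

Apply the Gram-Schmidt recurrence
  u_1 = v_1
  u_i = v_i − Σ_{j<i} ((v_i · u_j) / (u_j · u_j)) · u_j.

Step by step this gives:
  u_1 = (2, -2, -2)
  u_2 = (2, 4, -2)
  u_3 = (3/2, 0, 3/2)

Orthogonality check:
  u_2 · u_1 = 0 (should be 0)
  u_3 · u_1 = 0 (should be 0)
  u_3 · u_2 = 0 (should be 0)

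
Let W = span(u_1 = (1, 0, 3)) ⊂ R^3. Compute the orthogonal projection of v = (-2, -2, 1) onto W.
proj_W(v) = (1/10, 0, 3/10)

Set up U = [u_1 | ... | u_1] ∈ R^(3×1). The projector onto W = col(U) is P = U (U^T U)^(-1) U^T.
Compute U^T U =
  [10],
and U^T v = (1).
Solve U^T U · c = U^T v for the coefficients: c = (1/10). The projection is proj_W(v) = U c.
Check: (v - proj_W(v)) · u_1 = 0  (should be 0).
Result: proj_W(v) = (1/10, 0, 3/10).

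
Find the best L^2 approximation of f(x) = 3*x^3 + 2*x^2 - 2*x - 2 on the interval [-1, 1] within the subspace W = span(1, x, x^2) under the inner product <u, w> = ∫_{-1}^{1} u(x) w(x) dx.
g(x) = 2*x^2 - x/5 - 2

The best approximation g ∈ W is the orthogonal projection of f onto W. Writing g = a_0 + a_1 x + a_2 x^2, the coefficients solve the normal equations G · a = b where
  G_{ij} = <φ_i, φ_j> and b_i = <f, φ_i>, with φ_0 = 1, φ_1 = x, φ_2 = x^2.
G =
  [2, 0, 2/3]
  [0, 2/3, 0]
  [2/3, 0, 2/5],
b = (-8/3, -2/15, -8/15).
Solving gives a_0 = -2, a_1 = -1/5, a_2 = 2, so
  g(x) = 2*x^2 - x/5 - 2.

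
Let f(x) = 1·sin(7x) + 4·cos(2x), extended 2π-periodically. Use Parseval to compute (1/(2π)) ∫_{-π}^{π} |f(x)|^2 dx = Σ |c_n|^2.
Σ |c_n|^2 = 17/2

Expand |f|^2 and use orthogonality of {sin(nx), cos(mx)} on [-π, π]:
  ∫_{-π}^{π} sin(nx)^2 dx = π, ∫ cos(mx)^2 dx = π, and cross terms integrate to 0.
So ∫_{-π}^{π} f(x)^2 dx = 1^2 · π + 4^2 · π = (1 + 16)π.
Divide by 2π: (1 + 16)/2 = 17/2.
By Parseval, this equals Σ |c_n|^2.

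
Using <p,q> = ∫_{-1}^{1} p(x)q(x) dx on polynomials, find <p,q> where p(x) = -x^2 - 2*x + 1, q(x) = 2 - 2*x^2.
<p,q> = 32/15

Expand the product: p(x)·q(x) = 2*x^4 + 4*x^3 - 4*x^2 - 4*x + 2.
∫_{-1}^{1} of each monomial x^k gives [2/(k+1) if k even, 0 if k odd]. Integrating term-by-term (or equivalently evaluating the antiderivative F(x) = 2*x^5/5 + x^4 - 4*x^3/3 - 2*x^2 + 2*x at the endpoints):
  F(1) − F(−1) = 1/15 − (-31/15) = 32/15.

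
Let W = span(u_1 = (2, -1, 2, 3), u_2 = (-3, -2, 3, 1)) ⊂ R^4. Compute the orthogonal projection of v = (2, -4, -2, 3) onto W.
proj_W(v) = (857/389, -138/389, 359/389, 829/389)

Set up U = [u_1 | ... | u_2] ∈ R^(4×2). The projector onto W = col(U) is P = U (U^T U)^(-1) U^T.
Compute U^T U =
  [18, 5]
  [5, 23],
and U^T v = (13, -1).
Solve U^T U · c = U^T v for the coefficients: c = (304/389, -83/389). The projection is proj_W(v) = U c.
Check: (v - proj_W(v)) · u_1 = 0  (should be 0).
Check: (v - proj_W(v)) · u_2 = 0  (should be 0).
Result: proj_W(v) = (857/389, -138/389, 359/389, 829/389).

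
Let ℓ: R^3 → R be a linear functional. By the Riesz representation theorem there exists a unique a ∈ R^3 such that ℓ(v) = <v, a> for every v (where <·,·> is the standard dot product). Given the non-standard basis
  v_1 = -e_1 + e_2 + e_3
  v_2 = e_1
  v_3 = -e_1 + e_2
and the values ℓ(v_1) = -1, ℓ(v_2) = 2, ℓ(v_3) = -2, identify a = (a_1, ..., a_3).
a = (2, 0, 1)

Write a = (a_1, ..., a_3) in the standard basis. For each basis vector v_i, ℓ(v_i) = <v_i, a> is a linear equation in the a_j's. Collect the n equations into a matrix system V a = ℓ, where row i of V is v_i (expressed in the standard basis). Since V is invertible (lower-triangular with 1s on the diagonal, up to permutation), solve by back-substitution:
  V =
[[-1, 1, 1],
 [1, 0, 0],
 [-1, 1, 0]]
  V a = (-1, 2, -2)
Solving gives a = (2, 0, 1).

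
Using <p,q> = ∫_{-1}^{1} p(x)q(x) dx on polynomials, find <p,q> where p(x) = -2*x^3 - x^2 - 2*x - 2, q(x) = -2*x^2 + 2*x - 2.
<p,q> = 128/15

Expand the product: p(x)·q(x) = 4*x^5 - 2*x^4 + 6*x^3 + 2*x^2 + 4.
∫_{-1}^{1} of each monomial x^k gives [2/(k+1) if k even, 0 if k odd]. Integrating term-by-term (or equivalently evaluating the antiderivative F(x) = 2*x^6/3 - 2*x^5/5 + 3*x^4/2 + 2*x^3/3 + 4*x at the endpoints):
  F(1) − F(−1) = 193/30 − (-21/10) = 128/15.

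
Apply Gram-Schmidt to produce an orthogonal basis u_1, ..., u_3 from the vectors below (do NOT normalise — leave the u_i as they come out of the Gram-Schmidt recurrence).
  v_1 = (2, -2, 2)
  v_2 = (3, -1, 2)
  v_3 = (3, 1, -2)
Orthogonal basis:
  u_1 = (2, -2, 2)
  u_2 = (1, 1, 0)
  u_3 = (1, -1, -2)

Apply the Gram-Schmidt recurrence
  u_1 = v_1
  u_i = v_i − Σ_{j<i} ((v_i · u_j) / (u_j · u_j)) · u_j.

Step by step this gives:
  u_1 = (2, -2, 2)
  u_2 = (1, 1, 0)
  u_3 = (1, -1, -2)

Orthogonality check:
  u_2 · u_1 = 0 (should be 0)
  u_3 · u_1 = 0 (should be 0)
  u_3 · u_2 = 0 (should be 0)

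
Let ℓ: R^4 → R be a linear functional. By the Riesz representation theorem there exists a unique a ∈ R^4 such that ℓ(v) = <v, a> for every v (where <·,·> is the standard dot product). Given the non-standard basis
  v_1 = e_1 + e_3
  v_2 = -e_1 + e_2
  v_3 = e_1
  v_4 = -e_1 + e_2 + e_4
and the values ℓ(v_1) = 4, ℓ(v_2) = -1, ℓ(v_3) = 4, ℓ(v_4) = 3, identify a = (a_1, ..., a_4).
a = (4, 3, 0, 4)

Write a = (a_1, ..., a_4) in the standard basis. For each basis vector v_i, ℓ(v_i) = <v_i, a> is a linear equation in the a_j's. Collect the n equations into a matrix system V a = ℓ, where row i of V is v_i (expressed in the standard basis). Since V is invertible (lower-triangular with 1s on the diagonal, up to permutation), solve by back-substitution:
  V =
[[1, 0, 1, 0],
 [-1, 1, 0, 0],
 [1, 0, 0, 0],
 [-1, 1, 0, 1]]
  V a = (4, -1, 4, 3)
Solving gives a = (4, 3, 0, 4).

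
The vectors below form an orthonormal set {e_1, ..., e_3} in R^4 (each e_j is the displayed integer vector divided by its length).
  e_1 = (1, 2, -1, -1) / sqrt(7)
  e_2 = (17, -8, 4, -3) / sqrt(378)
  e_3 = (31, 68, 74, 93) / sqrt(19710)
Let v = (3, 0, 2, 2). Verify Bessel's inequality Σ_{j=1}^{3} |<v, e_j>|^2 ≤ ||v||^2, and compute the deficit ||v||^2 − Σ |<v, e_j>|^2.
Σ |<v, e_j>|^2 = 6141/365; ||v||^2 = 17; deficit = 64/365

Write each e_j = u_j / sqrt(<u_j, u_j>) where u_j is the displayed integer vector. Then <v, e_j> = <v, u_j> / sqrt(<u_j, u_j>), so |<v, e_j>|^2 = <v, u_j>^2 / <u_j, u_j>.
Coefficients: <v, e_1> = -1/sqrt(7), <v, e_2> = 53/sqrt(378), <v, e_3> = 427/sqrt(19710).
Square and sum: Σ |<v, e_j>|^2 = 6141/365.
Compute ||v||^2 = v·v = 17.
Deficit = 17 − 6141/365 = 64/365 ≥ 0, confirming Bessel's inequality. (The deficit equals ||v − Σ <v,e_j> e_j||^2, the squared distance from v to span{e_j}.)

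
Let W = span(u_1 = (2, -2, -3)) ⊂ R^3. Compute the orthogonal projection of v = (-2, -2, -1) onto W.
proj_W(v) = (6/17, -6/17, -9/17)

Set up U = [u_1 | ... | u_1] ∈ R^(3×1). The projector onto W = col(U) is P = U (U^T U)^(-1) U^T.
Compute U^T U =
  [17],
and U^T v = (3).
Solve U^T U · c = U^T v for the coefficients: c = (3/17). The projection is proj_W(v) = U c.
Check: (v - proj_W(v)) · u_1 = 0  (should be 0).
Result: proj_W(v) = (6/17, -6/17, -9/17).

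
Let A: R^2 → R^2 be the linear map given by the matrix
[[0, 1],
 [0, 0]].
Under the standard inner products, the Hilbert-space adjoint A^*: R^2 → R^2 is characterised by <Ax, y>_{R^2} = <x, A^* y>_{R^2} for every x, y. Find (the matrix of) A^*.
A^* = A^T =
[[0, 0],
 [1, 0]]

For real matrices with standard dot products, the defining identity <Ax, y> = <x, A^* y> gives (Ax)^T y = x^T (A^*) y, i.e. x^T A^T y = x^T (A^*) y. Since this holds for all x, y, we must have A^* = A^T. Therefore
A^* =
[[0, 0],
 [1, 0]].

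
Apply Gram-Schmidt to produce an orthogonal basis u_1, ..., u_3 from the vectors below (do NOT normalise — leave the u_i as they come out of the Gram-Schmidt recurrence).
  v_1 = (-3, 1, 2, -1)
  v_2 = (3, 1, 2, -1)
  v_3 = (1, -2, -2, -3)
Orthogonal basis:
  u_1 = (-3, 1, 2, -1)
  u_2 = (12/5, 6/5, 12/5, -6/5)
  u_3 = (0, -3/2, -1, -7/2)

Apply the Gram-Schmidt recurrence
  u_1 = v_1
  u_i = v_i − Σ_{j<i} ((v_i · u_j) / (u_j · u_j)) · u_j.

Step by step this gives:
  u_1 = (-3, 1, 2, -1)
  u_2 = (12/5, 6/5, 12/5, -6/5)
  u_3 = (0, -3/2, -1, -7/2)

Orthogonality check:
  u_2 · u_1 = 0 (should be 0)
  u_3 · u_1 = 0 (should be 0)
  u_3 · u_2 = 0 (should be 0)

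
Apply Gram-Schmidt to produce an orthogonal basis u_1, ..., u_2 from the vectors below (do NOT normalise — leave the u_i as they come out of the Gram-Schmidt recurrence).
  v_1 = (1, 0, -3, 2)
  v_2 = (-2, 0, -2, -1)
Orthogonal basis:
  u_1 = (1, 0, -3, 2)
  u_2 = (-15/7, 0, -11/7, -9/7)

Apply the Gram-Schmidt recurrence
  u_1 = v_1
  u_i = v_i − Σ_{j<i} ((v_i · u_j) / (u_j · u_j)) · u_j.

Step by step this gives:
  u_1 = (1, 0, -3, 2)
  u_2 = (-15/7, 0, -11/7, -9/7)

Orthogonality check:
  u_2 · u_1 = 0 (should be 0)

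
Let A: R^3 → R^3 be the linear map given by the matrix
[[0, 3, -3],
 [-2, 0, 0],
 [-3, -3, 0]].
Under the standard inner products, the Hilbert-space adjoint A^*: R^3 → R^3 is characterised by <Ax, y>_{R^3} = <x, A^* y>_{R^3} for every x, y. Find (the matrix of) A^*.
A^* = A^T =
[[0, -2, -3],
 [3, 0, -3],
 [-3, 0, 0]]

For real matrices with standard dot products, the defining identity <Ax, y> = <x, A^* y> gives (Ax)^T y = x^T (A^*) y, i.e. x^T A^T y = x^T (A^*) y. Since this holds for all x, y, we must have A^* = A^T. Therefore
A^* =
[[0, -2, -3],
 [3, 0, -3],
 [-3, 0, 0]].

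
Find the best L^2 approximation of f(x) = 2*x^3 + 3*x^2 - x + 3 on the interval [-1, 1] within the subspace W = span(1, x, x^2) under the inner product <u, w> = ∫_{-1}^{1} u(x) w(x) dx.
g(x) = 3*x^2 + x/5 + 3

The best approximation g ∈ W is the orthogonal projection of f onto W. Writing g = a_0 + a_1 x + a_2 x^2, the coefficients solve the normal equations G · a = b where
  G_{ij} = <φ_i, φ_j> and b_i = <f, φ_i>, with φ_0 = 1, φ_1 = x, φ_2 = x^2.
G =
  [2, 0, 2/3]
  [0, 2/3, 0]
  [2/3, 0, 2/5],
b = (8, 2/15, 16/5).
Solving gives a_0 = 3, a_1 = 1/5, a_2 = 3, so
  g(x) = 3*x^2 + x/5 + 3.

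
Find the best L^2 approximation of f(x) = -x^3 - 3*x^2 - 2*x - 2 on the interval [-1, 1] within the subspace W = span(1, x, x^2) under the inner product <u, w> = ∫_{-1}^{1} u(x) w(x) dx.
g(x) = -3*x^2 - 13*x/5 - 2

The best approximation g ∈ W is the orthogonal projection of f onto W. Writing g = a_0 + a_1 x + a_2 x^2, the coefficients solve the normal equations G · a = b where
  G_{ij} = <φ_i, φ_j> and b_i = <f, φ_i>, with φ_0 = 1, φ_1 = x, φ_2 = x^2.
G =
  [2, 0, 2/3]
  [0, 2/3, 0]
  [2/3, 0, 2/5],
b = (-6, -26/15, -38/15).
Solving gives a_0 = -2, a_1 = -13/5, a_2 = -3, so
  g(x) = -3*x^2 - 13*x/5 - 2.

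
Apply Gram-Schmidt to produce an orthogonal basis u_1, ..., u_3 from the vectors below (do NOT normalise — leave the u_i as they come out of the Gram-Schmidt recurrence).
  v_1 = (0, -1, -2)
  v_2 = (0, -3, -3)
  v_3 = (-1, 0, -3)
Orthogonal basis:
  u_1 = (0, -1, -2)
  u_2 = (0, -6/5, 3/5)
  u_3 = (-1, 0, 0)

Apply the Gram-Schmidt recurrence
  u_1 = v_1
  u_i = v_i − Σ_{j<i} ((v_i · u_j) / (u_j · u_j)) · u_j.

Step by step this gives:
  u_1 = (0, -1, -2)
  u_2 = (0, -6/5, 3/5)
  u_3 = (-1, 0, 0)

Orthogonality check:
  u_2 · u_1 = 0 (should be 0)
  u_3 · u_1 = 0 (should be 0)
  u_3 · u_2 = 0 (should be 0)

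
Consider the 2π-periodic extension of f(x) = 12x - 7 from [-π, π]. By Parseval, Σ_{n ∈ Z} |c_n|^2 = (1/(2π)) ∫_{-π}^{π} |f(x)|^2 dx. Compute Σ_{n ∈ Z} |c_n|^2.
Σ |c_n|^2 = 48π^2 + 49

Expand and integrate term by term over [-π, π]:
  ∫ (12x)^2 dx = 144·(2π^3/3); ∫ 2·12·(-7)·x dx = 0 (odd integrand); ∫ (-7)^2 dx = 49·2π.
So (1/(2π)) ∫_{-π}^{π} (12x - 7)^2 dx = 144π^2/3 + 49 = 48π^2 + 49.
Parseval ⇒ Σ |c_n|^2 = 48π^2 + 49.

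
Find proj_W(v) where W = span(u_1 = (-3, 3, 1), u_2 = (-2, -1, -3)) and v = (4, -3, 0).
proj_W(v) = (536/133, -787/266, -9/266)

Set up U = [u_1 | ... | u_2] ∈ R^(3×2). The projector onto W = col(U) is P = U (U^T U)^(-1) U^T.
Compute U^T U =
  [19, 0]
  [0, 14],
and U^T v = (-21, -5).
Solve U^T U · c = U^T v for the coefficients: c = (-21/19, -5/14). The projection is proj_W(v) = U c.
Check: (v - proj_W(v)) · u_1 = 0  (should be 0).
Check: (v - proj_W(v)) · u_2 = 0  (should be 0).
Result: proj_W(v) = (536/133, -787/266, -9/266).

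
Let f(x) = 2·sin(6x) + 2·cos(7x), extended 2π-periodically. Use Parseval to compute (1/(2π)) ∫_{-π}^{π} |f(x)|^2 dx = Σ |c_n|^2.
Σ |c_n|^2 = 4

Expand |f|^2 and use orthogonality of {sin(nx), cos(mx)} on [-π, π]:
  ∫_{-π}^{π} sin(nx)^2 dx = π, ∫ cos(mx)^2 dx = π, and cross terms integrate to 0.
So ∫_{-π}^{π} f(x)^2 dx = 2^2 · π + 2^2 · π = (4 + 4)π.
Divide by 2π: (4 + 4)/2 = 4.
By Parseval, this equals Σ |c_n|^2.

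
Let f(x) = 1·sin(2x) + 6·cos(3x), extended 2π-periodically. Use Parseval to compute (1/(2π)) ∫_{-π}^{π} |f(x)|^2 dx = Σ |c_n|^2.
Σ |c_n|^2 = 37/2

Expand |f|^2 and use orthogonality of {sin(nx), cos(mx)} on [-π, π]:
  ∫_{-π}^{π} sin(nx)^2 dx = π, ∫ cos(mx)^2 dx = π, and cross terms integrate to 0.
So ∫_{-π}^{π} f(x)^2 dx = 1^2 · π + 6^2 · π = (1 + 36)π.
Divide by 2π: (1 + 36)/2 = 37/2.
By Parseval, this equals Σ |c_n|^2.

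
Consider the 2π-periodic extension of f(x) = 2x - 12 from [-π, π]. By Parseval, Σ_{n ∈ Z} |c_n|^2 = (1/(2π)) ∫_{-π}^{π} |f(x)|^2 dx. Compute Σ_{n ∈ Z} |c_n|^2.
Σ |c_n|^2 = 4π^2/3 + 144

Expand and integrate term by term over [-π, π]:
  ∫ (2x)^2 dx = 4·(2π^3/3); ∫ 2·2·(-12)·x dx = 0 (odd integrand); ∫ (-12)^2 dx = 144·2π.
So (1/(2π)) ∫_{-π}^{π} (2x - 12)^2 dx = 4π^2/3 + 144 = 4π^2/3 + 144.
Parseval ⇒ Σ |c_n|^2 = 4π^2/3 + 144.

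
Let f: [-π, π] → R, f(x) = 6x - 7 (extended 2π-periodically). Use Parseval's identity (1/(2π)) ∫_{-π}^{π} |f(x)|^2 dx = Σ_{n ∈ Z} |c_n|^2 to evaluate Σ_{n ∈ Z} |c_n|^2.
Σ |c_n|^2 = 12π^2 + 49

Expand and integrate term by term over [-π, π]:
  ∫ (6x)^2 dx = 36·(2π^3/3); ∫ 2·6·(-7)·x dx = 0 (odd integrand); ∫ (-7)^2 dx = 49·2π.
So (1/(2π)) ∫_{-π}^{π} (6x - 7)^2 dx = 36π^2/3 + 49 = 12π^2 + 49.
Parseval ⇒ Σ |c_n|^2 = 12π^2 + 49.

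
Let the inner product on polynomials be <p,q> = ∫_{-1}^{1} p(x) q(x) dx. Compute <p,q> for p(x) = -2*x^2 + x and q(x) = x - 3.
<p,q> = 14/3

Expand the product: p(x)·q(x) = -2*x^3 + 7*x^2 - 3*x.
∫_{-1}^{1} of each monomial x^k gives [2/(k+1) if k even, 0 if k odd]. Integrating term-by-term (or equivalently evaluating the antiderivative F(x) = -x^4/2 + 7*x^3/3 - 3*x^2/2 at the endpoints):
  F(1) − F(−1) = 1/3 − (-13/3) = 14/3.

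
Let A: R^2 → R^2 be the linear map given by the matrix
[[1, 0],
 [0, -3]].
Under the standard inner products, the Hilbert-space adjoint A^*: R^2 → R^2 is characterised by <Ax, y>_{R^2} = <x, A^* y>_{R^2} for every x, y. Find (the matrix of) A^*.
A^* = A^T =
[[1, 0],
 [0, -3]]

For real matrices with standard dot products, the defining identity <Ax, y> = <x, A^* y> gives (Ax)^T y = x^T (A^*) y, i.e. x^T A^T y = x^T (A^*) y. Since this holds for all x, y, we must have A^* = A^T. Therefore
A^* =
[[1, 0],
 [0, -3]].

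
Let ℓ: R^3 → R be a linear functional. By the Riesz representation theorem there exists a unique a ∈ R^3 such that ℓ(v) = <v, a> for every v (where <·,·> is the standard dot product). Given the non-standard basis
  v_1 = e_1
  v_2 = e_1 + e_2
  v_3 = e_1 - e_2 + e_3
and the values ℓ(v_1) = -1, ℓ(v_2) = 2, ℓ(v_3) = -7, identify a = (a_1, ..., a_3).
a = (-1, 3, -3)

Write a = (a_1, ..., a_3) in the standard basis. For each basis vector v_i, ℓ(v_i) = <v_i, a> is a linear equation in the a_j's. Collect the n equations into a matrix system V a = ℓ, where row i of V is v_i (expressed in the standard basis). Since V is invertible (lower-triangular with 1s on the diagonal, up to permutation), solve by back-substitution:
  V =
[[1, 0, 0],
 [1, 1, 0],
 [1, -1, 1]]
  V a = (-1, 2, -7)
Solving gives a = (-1, 3, -3).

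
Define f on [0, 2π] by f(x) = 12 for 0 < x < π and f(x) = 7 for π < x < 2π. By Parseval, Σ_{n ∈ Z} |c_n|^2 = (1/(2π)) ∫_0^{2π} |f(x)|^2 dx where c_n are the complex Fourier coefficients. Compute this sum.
Σ |c_n|^2 = 193/2

Parseval equates the L^2 energy of f (normalised by 1/(2π)) with the ℓ^2 sum of its Fourier coefficients: (1/(2π)) ∫_0^{2π} |f|^2 = Σ |c_n|^2.
Compute the left side: (1/(2π)) [∫_0^π 12^2 dx + ∫_π^{2π} 7^2 dx] = (1/(2π)) · (144π + 49π) = (144 + 49)/2 = 193/2.
So Σ_{n ∈ Z} |c_n|^2 = 193/2.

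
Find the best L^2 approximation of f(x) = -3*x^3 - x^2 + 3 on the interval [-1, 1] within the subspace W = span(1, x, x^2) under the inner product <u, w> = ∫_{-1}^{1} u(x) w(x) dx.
g(x) = -x^2 - 9*x/5 + 3

The best approximation g ∈ W is the orthogonal projection of f onto W. Writing g = a_0 + a_1 x + a_2 x^2, the coefficients solve the normal equations G · a = b where
  G_{ij} = <φ_i, φ_j> and b_i = <f, φ_i>, with φ_0 = 1, φ_1 = x, φ_2 = x^2.
G =
  [2, 0, 2/3]
  [0, 2/3, 0]
  [2/3, 0, 2/5],
b = (16/3, -6/5, 8/5).
Solving gives a_0 = 3, a_1 = -9/5, a_2 = -1, so
  g(x) = -x^2 - 9*x/5 + 3.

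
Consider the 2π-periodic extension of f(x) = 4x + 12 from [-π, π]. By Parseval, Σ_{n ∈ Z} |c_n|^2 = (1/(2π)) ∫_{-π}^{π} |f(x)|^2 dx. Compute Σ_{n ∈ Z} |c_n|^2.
Σ |c_n|^2 = 16π^2/3 + 144

Expand and integrate term by term over [-π, π]:
  ∫ (4x)^2 dx = 16·(2π^3/3); ∫ 2·4·(12)·x dx = 0 (odd integrand); ∫ 12^2 dx = 144·2π.
So (1/(2π)) ∫_{-π}^{π} (4x + 12)^2 dx = 16π^2/3 + 144 = 16π^2/3 + 144.
Parseval ⇒ Σ |c_n|^2 = 16π^2/3 + 144.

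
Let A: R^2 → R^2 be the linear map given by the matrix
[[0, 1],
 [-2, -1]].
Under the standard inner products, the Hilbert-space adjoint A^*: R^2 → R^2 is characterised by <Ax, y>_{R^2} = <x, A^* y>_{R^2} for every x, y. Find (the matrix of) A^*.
A^* = A^T =
[[0, -2],
 [1, -1]]

For real matrices with standard dot products, the defining identity <Ax, y> = <x, A^* y> gives (Ax)^T y = x^T (A^*) y, i.e. x^T A^T y = x^T (A^*) y. Since this holds for all x, y, we must have A^* = A^T. Therefore
A^* =
[[0, -2],
 [1, -1]].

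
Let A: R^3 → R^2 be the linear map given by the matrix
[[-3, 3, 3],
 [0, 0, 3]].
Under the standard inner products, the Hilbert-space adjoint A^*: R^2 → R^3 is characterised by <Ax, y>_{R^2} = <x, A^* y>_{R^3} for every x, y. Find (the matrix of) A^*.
A^* = A^T =
[[-3, 0],
 [3, 0],
 [3, 3]]

For real matrices with standard dot products, the defining identity <Ax, y> = <x, A^* y> gives (Ax)^T y = x^T (A^*) y, i.e. x^T A^T y = x^T (A^*) y. Since this holds for all x, y, we must have A^* = A^T. Therefore
A^* =
[[-3, 0],
 [3, 0],
 [3, 3]].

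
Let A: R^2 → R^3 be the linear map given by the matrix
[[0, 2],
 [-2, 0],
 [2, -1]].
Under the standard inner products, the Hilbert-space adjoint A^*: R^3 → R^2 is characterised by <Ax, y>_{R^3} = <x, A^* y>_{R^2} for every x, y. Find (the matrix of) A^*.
A^* = A^T =
[[0, -2, 2],
 [2, 0, -1]]

For real matrices with standard dot products, the defining identity <Ax, y> = <x, A^* y> gives (Ax)^T y = x^T (A^*) y, i.e. x^T A^T y = x^T (A^*) y. Since this holds for all x, y, we must have A^* = A^T. Therefore
A^* =
[[0, -2, 2],
 [2, 0, -1]].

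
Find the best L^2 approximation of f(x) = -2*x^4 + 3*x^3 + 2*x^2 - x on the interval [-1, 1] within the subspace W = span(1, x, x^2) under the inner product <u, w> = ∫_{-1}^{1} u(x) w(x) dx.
g(x) = 2*x^2/7 + 4*x/5 + 6/35

The best approximation g ∈ W is the orthogonal projection of f onto W. Writing g = a_0 + a_1 x + a_2 x^2, the coefficients solve the normal equations G · a = b where
  G_{ij} = <φ_i, φ_j> and b_i = <f, φ_i>, with φ_0 = 1, φ_1 = x, φ_2 = x^2.
G =
  [2, 0, 2/3]
  [0, 2/3, 0]
  [2/3, 0, 2/5],
b = (8/15, 8/15, 8/35).
Solving gives a_0 = 6/35, a_1 = 4/5, a_2 = 2/7, so
  g(x) = 2*x^2/7 + 4*x/5 + 6/35.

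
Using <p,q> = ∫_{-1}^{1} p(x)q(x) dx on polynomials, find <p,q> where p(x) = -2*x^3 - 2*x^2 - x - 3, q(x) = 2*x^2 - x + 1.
<p,q> = -172/15

Expand the product: p(x)·q(x) = -4*x^5 - 2*x^4 - 2*x^3 - 7*x^2 + 2*x - 3.
∫_{-1}^{1} of each monomial x^k gives [2/(k+1) if k even, 0 if k odd]. Integrating term-by-term (or equivalently evaluating the antiderivative F(x) = -2*x^6/3 - 2*x^5/5 - x^4/2 - 7*x^3/3 + x^2 - 3*x at the endpoints):
  F(1) − F(−1) = -59/10 − (167/30) = -172/15.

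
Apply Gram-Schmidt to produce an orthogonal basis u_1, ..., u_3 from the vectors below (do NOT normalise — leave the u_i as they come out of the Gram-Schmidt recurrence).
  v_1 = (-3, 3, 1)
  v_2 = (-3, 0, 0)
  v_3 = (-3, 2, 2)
Orthogonal basis:
  u_1 = (-3, 3, 1)
  u_2 = (-30/19, -27/19, -9/19)
  u_3 = (0, -2/5, 6/5)

Apply the Gram-Schmidt recurrence
  u_1 = v_1
  u_i = v_i − Σ_{j<i} ((v_i · u_j) / (u_j · u_j)) · u_j.

Step by step this gives:
  u_1 = (-3, 3, 1)
  u_2 = (-30/19, -27/19, -9/19)
  u_3 = (0, -2/5, 6/5)

Orthogonality check:
  u_2 · u_1 = 0 (should be 0)
  u_3 · u_1 = 0 (should be 0)
  u_3 · u_2 = 0 (should be 0)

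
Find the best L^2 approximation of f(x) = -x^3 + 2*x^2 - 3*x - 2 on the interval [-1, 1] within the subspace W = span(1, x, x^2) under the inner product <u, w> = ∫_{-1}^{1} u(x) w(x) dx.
g(x) = 2*x^2 - 18*x/5 - 2

The best approximation g ∈ W is the orthogonal projection of f onto W. Writing g = a_0 + a_1 x + a_2 x^2, the coefficients solve the normal equations G · a = b where
  G_{ij} = <φ_i, φ_j> and b_i = <f, φ_i>, with φ_0 = 1, φ_1 = x, φ_2 = x^2.
G =
  [2, 0, 2/3]
  [0, 2/3, 0]
  [2/3, 0, 2/5],
b = (-8/3, -12/5, -8/15).
Solving gives a_0 = -2, a_1 = -18/5, a_2 = 2, so
  g(x) = 2*x^2 - 18*x/5 - 2.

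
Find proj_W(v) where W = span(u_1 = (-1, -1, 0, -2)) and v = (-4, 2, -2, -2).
proj_W(v) = (-1, -1, 0, -2)

Set up U = [u_1 | ... | u_1] ∈ R^(4×1). The projector onto W = col(U) is P = U (U^T U)^(-1) U^T.
Compute U^T U =
  [6],
and U^T v = (6).
Solve U^T U · c = U^T v for the coefficients: c = (1). The projection is proj_W(v) = U c.
Check: (v - proj_W(v)) · u_1 = 0  (should be 0).
Result: proj_W(v) = (-1, -1, 0, -2).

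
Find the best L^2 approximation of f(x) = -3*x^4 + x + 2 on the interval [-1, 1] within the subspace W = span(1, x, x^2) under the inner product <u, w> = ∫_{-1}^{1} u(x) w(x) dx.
g(x) = -18*x^2/7 + x + 79/35

The best approximation g ∈ W is the orthogonal projection of f onto W. Writing g = a_0 + a_1 x + a_2 x^2, the coefficients solve the normal equations G · a = b where
  G_{ij} = <φ_i, φ_j> and b_i = <f, φ_i>, with φ_0 = 1, φ_1 = x, φ_2 = x^2.
G =
  [2, 0, 2/3]
  [0, 2/3, 0]
  [2/3, 0, 2/5],
b = (14/5, 2/3, 10/21).
Solving gives a_0 = 79/35, a_1 = 1, a_2 = -18/7, so
  g(x) = -18*x^2/7 + x + 79/35.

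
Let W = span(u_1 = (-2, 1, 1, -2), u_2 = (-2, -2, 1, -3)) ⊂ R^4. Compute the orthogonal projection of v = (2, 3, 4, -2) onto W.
proj_W(v) = (-14/11, 28/11, 7/11, -7/11)

Set up U = [u_1 | ... | u_2] ∈ R^(4×2). The projector onto W = col(U) is P = U (U^T U)^(-1) U^T.
Compute U^T U =
  [10, 9]
  [9, 18],
and U^T v = (7, 0).
Solve U^T U · c = U^T v for the coefficients: c = (14/11, -7/11). The projection is proj_W(v) = U c.
Check: (v - proj_W(v)) · u_1 = 0  (should be 0).
Check: (v - proj_W(v)) · u_2 = 0  (should be 0).
Result: proj_W(v) = (-14/11, 28/11, 7/11, -7/11).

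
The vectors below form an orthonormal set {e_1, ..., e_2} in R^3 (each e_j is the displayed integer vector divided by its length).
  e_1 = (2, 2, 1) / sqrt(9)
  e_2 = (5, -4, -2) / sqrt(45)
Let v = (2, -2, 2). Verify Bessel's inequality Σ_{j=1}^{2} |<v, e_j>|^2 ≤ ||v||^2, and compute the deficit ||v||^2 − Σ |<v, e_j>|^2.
Σ |<v, e_j>|^2 = 24/5; ||v||^2 = 12; deficit = 36/5

Write each e_j = u_j / sqrt(<u_j, u_j>) where u_j is the displayed integer vector. Then <v, e_j> = <v, u_j> / sqrt(<u_j, u_j>), so |<v, e_j>|^2 = <v, u_j>^2 / <u_j, u_j>.
Coefficients: <v, e_1> = 2/sqrt(9), <v, e_2> = 14/sqrt(45).
Square and sum: Σ |<v, e_j>|^2 = 24/5.
Compute ||v||^2 = v·v = 12.
Deficit = 12 − 24/5 = 36/5 ≥ 0, confirming Bessel's inequality. (The deficit equals ||v − Σ <v,e_j> e_j||^2, the squared distance from v to span{e_j}.)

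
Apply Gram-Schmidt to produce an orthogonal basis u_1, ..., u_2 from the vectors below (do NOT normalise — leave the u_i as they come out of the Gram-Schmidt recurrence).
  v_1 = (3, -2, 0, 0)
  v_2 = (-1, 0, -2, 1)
Orthogonal basis:
  u_1 = (3, -2, 0, 0)
  u_2 = (-4/13, -6/13, -2, 1)

Apply the Gram-Schmidt recurrence
  u_1 = v_1
  u_i = v_i − Σ_{j<i} ((v_i · u_j) / (u_j · u_j)) · u_j.

Step by step this gives:
  u_1 = (3, -2, 0, 0)
  u_2 = (-4/13, -6/13, -2, 1)

Orthogonality check:
  u_2 · u_1 = 0 (should be 0)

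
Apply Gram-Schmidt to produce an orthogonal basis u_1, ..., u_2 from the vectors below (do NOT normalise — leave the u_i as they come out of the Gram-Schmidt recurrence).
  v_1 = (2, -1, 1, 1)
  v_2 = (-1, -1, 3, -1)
Orthogonal basis:
  u_1 = (2, -1, 1, 1)
  u_2 = (-9/7, -6/7, 20/7, -8/7)

Apply the Gram-Schmidt recurrence
  u_1 = v_1
  u_i = v_i − Σ_{j<i} ((v_i · u_j) / (u_j · u_j)) · u_j.

Step by step this gives:
  u_1 = (2, -1, 1, 1)
  u_2 = (-9/7, -6/7, 20/7, -8/7)

Orthogonality check:
  u_2 · u_1 = 0 (should be 0)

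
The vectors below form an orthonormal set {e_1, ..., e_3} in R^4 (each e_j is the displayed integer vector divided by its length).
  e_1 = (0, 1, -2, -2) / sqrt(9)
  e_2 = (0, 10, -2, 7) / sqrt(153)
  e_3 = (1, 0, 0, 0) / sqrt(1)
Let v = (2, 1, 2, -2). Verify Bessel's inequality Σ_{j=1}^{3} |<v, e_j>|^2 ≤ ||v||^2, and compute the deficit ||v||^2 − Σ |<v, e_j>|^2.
Σ |<v, e_j>|^2 = 77/17; ||v||^2 = 13; deficit = 144/17

Write each e_j = u_j / sqrt(<u_j, u_j>) where u_j is the displayed integer vector. Then <v, e_j> = <v, u_j> / sqrt(<u_j, u_j>), so |<v, e_j>|^2 = <v, u_j>^2 / <u_j, u_j>.
Coefficients: <v, e_1> = 1/sqrt(9), <v, e_2> = -8/sqrt(153), <v, e_3> = 2/sqrt(1).
Square and sum: Σ |<v, e_j>|^2 = 77/17.
Compute ||v||^2 = v·v = 13.
Deficit = 13 − 77/17 = 144/17 ≥ 0, confirming Bessel's inequality. (The deficit equals ||v − Σ <v,e_j> e_j||^2, the squared distance from v to span{e_j}.)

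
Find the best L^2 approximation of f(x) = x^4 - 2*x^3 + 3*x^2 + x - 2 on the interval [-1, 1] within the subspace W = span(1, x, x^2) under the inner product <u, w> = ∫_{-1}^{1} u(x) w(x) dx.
g(x) = 27*x^2/7 - x/5 - 73/35

The best approximation g ∈ W is the orthogonal projection of f onto W. Writing g = a_0 + a_1 x + a_2 x^2, the coefficients solve the normal equations G · a = b where
  G_{ij} = <φ_i, φ_j> and b_i = <f, φ_i>, with φ_0 = 1, φ_1 = x, φ_2 = x^2.
G =
  [2, 0, 2/3]
  [0, 2/3, 0]
  [2/3, 0, 2/5],
b = (-8/5, -2/15, 16/105).
Solving gives a_0 = -73/35, a_1 = -1/5, a_2 = 27/7, so
  g(x) = 27*x^2/7 - x/5 - 73/35.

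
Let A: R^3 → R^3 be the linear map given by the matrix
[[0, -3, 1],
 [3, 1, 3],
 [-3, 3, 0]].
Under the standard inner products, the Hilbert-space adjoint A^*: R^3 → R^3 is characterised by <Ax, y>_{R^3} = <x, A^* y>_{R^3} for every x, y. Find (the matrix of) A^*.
A^* = A^T =
[[0, 3, -3],
 [-3, 1, 3],
 [1, 3, 0]]

For real matrices with standard dot products, the defining identity <Ax, y> = <x, A^* y> gives (Ax)^T y = x^T (A^*) y, i.e. x^T A^T y = x^T (A^*) y. Since this holds for all x, y, we must have A^* = A^T. Therefore
A^* =
[[0, 3, -3],
 [-3, 1, 3],
 [1, 3, 0]].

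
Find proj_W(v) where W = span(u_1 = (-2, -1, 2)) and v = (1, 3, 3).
proj_W(v) = (-2/9, -1/9, 2/9)

Set up U = [u_1 | ... | u_1] ∈ R^(3×1). The projector onto W = col(U) is P = U (U^T U)^(-1) U^T.
Compute U^T U =
  [9],
and U^T v = (1).
Solve U^T U · c = U^T v for the coefficients: c = (1/9). The projection is proj_W(v) = U c.
Check: (v - proj_W(v)) · u_1 = 0  (should be 0).
Result: proj_W(v) = (-2/9, -1/9, 2/9).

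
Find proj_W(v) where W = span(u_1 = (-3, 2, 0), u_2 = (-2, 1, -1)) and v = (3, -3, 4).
proj_W(v) = (4, -3/2, 7/2)

Set up U = [u_1 | ... | u_2] ∈ R^(3×2). The projector onto W = col(U) is P = U (U^T U)^(-1) U^T.
Compute U^T U =
  [13, 8]
  [8, 6],
and U^T v = (-15, -13).
Solve U^T U · c = U^T v for the coefficients: c = (1, -7/2). The projection is proj_W(v) = U c.
Check: (v - proj_W(v)) · u_1 = 0  (should be 0).
Check: (v - proj_W(v)) · u_2 = 0  (should be 0).
Result: proj_W(v) = (4, -3/2, 7/2).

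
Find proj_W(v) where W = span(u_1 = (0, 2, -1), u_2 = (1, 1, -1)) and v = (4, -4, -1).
proj_W(v) = (13/3, -11/3, -1/3)

Set up U = [u_1 | ... | u_2] ∈ R^(3×2). The projector onto W = col(U) is P = U (U^T U)^(-1) U^T.
Compute U^T U =
  [5, 3]
  [3, 3],
and U^T v = (-7, 1).
Solve U^T U · c = U^T v for the coefficients: c = (-4, 13/3). The projection is proj_W(v) = U c.
Check: (v - proj_W(v)) · u_1 = 0  (should be 0).
Check: (v - proj_W(v)) · u_2 = 0  (should be 0).
Result: proj_W(v) = (13/3, -11/3, -1/3).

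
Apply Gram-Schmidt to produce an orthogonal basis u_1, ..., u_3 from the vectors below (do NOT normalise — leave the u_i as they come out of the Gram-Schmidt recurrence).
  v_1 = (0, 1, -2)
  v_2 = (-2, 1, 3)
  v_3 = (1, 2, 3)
Orthogonal basis:
  u_1 = (0, 1, -2)
  u_2 = (-2, 2, 1)
  u_3 = (19/9, 76/45, 38/45)

Apply the Gram-Schmidt recurrence
  u_1 = v_1
  u_i = v_i − Σ_{j<i} ((v_i · u_j) / (u_j · u_j)) · u_j.

Step by step this gives:
  u_1 = (0, 1, -2)
  u_2 = (-2, 2, 1)
  u_3 = (19/9, 76/45, 38/45)

Orthogonality check:
  u_2 · u_1 = 0 (should be 0)
  u_3 · u_1 = 0 (should be 0)
  u_3 · u_2 = 0 (should be 0)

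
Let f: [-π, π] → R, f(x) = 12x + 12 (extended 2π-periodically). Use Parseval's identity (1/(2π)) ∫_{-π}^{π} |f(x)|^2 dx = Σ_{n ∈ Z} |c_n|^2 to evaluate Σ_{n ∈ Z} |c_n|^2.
Σ |c_n|^2 = 48π^2 + 144

Expand and integrate term by term over [-π, π]:
  ∫ (12x)^2 dx = 144·(2π^3/3); ∫ 2·12·(12)·x dx = 0 (odd integrand); ∫ 12^2 dx = 144·2π.
So (1/(2π)) ∫_{-π}^{π} (12x + 12)^2 dx = 144π^2/3 + 144 = 48π^2 + 144.
Parseval ⇒ Σ |c_n|^2 = 48π^2 + 144.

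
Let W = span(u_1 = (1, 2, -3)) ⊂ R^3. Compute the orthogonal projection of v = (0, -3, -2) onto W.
proj_W(v) = (0, 0, 0)

Set up U = [u_1 | ... | u_1] ∈ R^(3×1). The projector onto W = col(U) is P = U (U^T U)^(-1) U^T.
Compute U^T U =
  [14],
and U^T v = (0).
Solve U^T U · c = U^T v for the coefficients: c = (0). The projection is proj_W(v) = U c.
Check: (v - proj_W(v)) · u_1 = 0  (should be 0).
Result: proj_W(v) = (0, 0, 0).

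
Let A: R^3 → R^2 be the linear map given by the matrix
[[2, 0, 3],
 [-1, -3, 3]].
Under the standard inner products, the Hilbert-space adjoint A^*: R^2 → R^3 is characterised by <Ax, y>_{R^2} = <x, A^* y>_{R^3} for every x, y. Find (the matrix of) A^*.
A^* = A^T =
[[2, -1],
 [0, -3],
 [3, 3]]

For real matrices with standard dot products, the defining identity <Ax, y> = <x, A^* y> gives (Ax)^T y = x^T (A^*) y, i.e. x^T A^T y = x^T (A^*) y. Since this holds for all x, y, we must have A^* = A^T. Therefore
A^* =
[[2, -1],
 [0, -3],
 [3, 3]].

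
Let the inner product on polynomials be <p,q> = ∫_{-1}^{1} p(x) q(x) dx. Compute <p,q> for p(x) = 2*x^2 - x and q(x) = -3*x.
<p,q> = 2

Expand the product: p(x)·q(x) = -6*x^3 + 3*x^2.
∫_{-1}^{1} of each monomial x^k gives [2/(k+1) if k even, 0 if k odd]. Integrating term-by-term (or equivalently evaluating the antiderivative F(x) = -3*x^4/2 + x^3 at the endpoints):
  F(1) − F(−1) = -1/2 − (-5/2) = 2.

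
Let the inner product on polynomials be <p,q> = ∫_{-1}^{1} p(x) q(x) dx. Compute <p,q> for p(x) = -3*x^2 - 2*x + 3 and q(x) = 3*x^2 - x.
<p,q> = 56/15

Expand the product: p(x)·q(x) = -9*x^4 - 3*x^3 + 11*x^2 - 3*x.
∫_{-1}^{1} of each monomial x^k gives [2/(k+1) if k even, 0 if k odd]. Integrating term-by-term (or equivalently evaluating the antiderivative F(x) = -9*x^5/5 - 3*x^4/4 + 11*x^3/3 - 3*x^2/2 at the endpoints):
  F(1) − F(−1) = -23/60 − (-247/60) = 56/15.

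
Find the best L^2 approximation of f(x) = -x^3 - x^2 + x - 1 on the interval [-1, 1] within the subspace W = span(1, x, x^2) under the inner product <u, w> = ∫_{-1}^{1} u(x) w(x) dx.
g(x) = -x^2 + 2*x/5 - 1

The best approximation g ∈ W is the orthogonal projection of f onto W. Writing g = a_0 + a_1 x + a_2 x^2, the coefficients solve the normal equations G · a = b where
  G_{ij} = <φ_i, φ_j> and b_i = <f, φ_i>, with φ_0 = 1, φ_1 = x, φ_2 = x^2.
G =
  [2, 0, 2/3]
  [0, 2/3, 0]
  [2/3, 0, 2/5],
b = (-8/3, 4/15, -16/15).
Solving gives a_0 = -1, a_1 = 2/5, a_2 = -1, so
  g(x) = -x^2 + 2*x/5 - 1.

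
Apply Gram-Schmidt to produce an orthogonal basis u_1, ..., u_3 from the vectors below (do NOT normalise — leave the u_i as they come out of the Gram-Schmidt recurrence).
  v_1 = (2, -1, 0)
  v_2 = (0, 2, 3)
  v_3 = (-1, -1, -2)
Orthogonal basis:
  u_1 = (2, -1, 0)
  u_2 = (4/5, 8/5, 3)
  u_3 = (-3/61, -6/61, 4/61)

Apply the Gram-Schmidt recurrence
  u_1 = v_1
  u_i = v_i − Σ_{j<i} ((v_i · u_j) / (u_j · u_j)) · u_j.

Step by step this gives:
  u_1 = (2, -1, 0)
  u_2 = (4/5, 8/5, 3)
  u_3 = (-3/61, -6/61, 4/61)

Orthogonality check:
  u_2 · u_1 = 0 (should be 0)
  u_3 · u_1 = 0 (should be 0)
  u_3 · u_2 = 0 (should be 0)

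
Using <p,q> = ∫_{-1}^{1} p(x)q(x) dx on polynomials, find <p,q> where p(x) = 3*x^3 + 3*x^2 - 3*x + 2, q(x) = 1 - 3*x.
<p,q> = 42/5

Expand the product: p(x)·q(x) = -9*x^4 - 6*x^3 + 12*x^2 - 9*x + 2.
∫_{-1}^{1} of each monomial x^k gives [2/(k+1) if k even, 0 if k odd]. Integrating term-by-term (or equivalently evaluating the antiderivative F(x) = -9*x^5/5 - 3*x^4/2 + 4*x^3 - 9*x^2/2 + 2*x at the endpoints):
  F(1) − F(−1) = -9/5 − (-51/5) = 42/5.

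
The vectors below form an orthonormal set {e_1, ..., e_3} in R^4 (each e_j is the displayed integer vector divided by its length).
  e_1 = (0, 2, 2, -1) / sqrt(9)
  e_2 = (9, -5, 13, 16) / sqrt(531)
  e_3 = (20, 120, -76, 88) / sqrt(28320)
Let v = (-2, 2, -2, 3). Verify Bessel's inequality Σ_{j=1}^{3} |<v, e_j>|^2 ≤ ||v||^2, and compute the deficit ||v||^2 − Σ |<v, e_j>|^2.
Σ |<v, e_j>|^2 = 217/15; ||v||^2 = 21; deficit = 98/15

Write each e_j = u_j / sqrt(<u_j, u_j>) where u_j is the displayed integer vector. Then <v, e_j> = <v, u_j> / sqrt(<u_j, u_j>), so |<v, e_j>|^2 = <v, u_j>^2 / <u_j, u_j>.
Coefficients: <v, e_1> = -3/sqrt(9), <v, e_2> = -6/sqrt(531), <v, e_3> = 616/sqrt(28320).
Square and sum: Σ |<v, e_j>|^2 = 217/15.
Compute ||v||^2 = v·v = 21.
Deficit = 21 − 217/15 = 98/15 ≥ 0, confirming Bessel's inequality. (The deficit equals ||v − Σ <v,e_j> e_j||^2, the squared distance from v to span{e_j}.)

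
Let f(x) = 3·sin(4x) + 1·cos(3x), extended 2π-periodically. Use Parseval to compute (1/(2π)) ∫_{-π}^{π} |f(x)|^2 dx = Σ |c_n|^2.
Σ |c_n|^2 = 5

Expand |f|^2 and use orthogonality of {sin(nx), cos(mx)} on [-π, π]:
  ∫_{-π}^{π} sin(nx)^2 dx = π, ∫ cos(mx)^2 dx = π, and cross terms integrate to 0.
So ∫_{-π}^{π} f(x)^2 dx = 3^2 · π + 1^2 · π = (9 + 1)π.
Divide by 2π: (9 + 1)/2 = 5.
By Parseval, this equals Σ |c_n|^2.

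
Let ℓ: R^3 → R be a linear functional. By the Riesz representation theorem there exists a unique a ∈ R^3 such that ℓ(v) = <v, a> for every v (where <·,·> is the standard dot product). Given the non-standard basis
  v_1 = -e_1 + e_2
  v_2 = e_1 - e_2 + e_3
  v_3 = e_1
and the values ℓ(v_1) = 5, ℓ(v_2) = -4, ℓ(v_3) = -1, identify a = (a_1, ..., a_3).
a = (-1, 4, 1)

Write a = (a_1, ..., a_3) in the standard basis. For each basis vector v_i, ℓ(v_i) = <v_i, a> is a linear equation in the a_j's. Collect the n equations into a matrix system V a = ℓ, where row i of V is v_i (expressed in the standard basis). Since V is invertible (lower-triangular with 1s on the diagonal, up to permutation), solve by back-substitution:
  V =
[[-1, 1, 0],
 [1, -1, 1],
 [1, 0, 0]]
  V a = (5, -4, -1)
Solving gives a = (-1, 4, 1).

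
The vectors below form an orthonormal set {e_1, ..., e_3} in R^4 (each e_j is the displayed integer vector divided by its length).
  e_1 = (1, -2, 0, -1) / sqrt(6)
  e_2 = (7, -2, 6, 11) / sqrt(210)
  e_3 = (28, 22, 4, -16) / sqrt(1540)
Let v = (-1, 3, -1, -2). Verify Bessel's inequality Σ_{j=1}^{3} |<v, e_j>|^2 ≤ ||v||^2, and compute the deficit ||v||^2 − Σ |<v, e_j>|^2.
Σ |<v, e_j>|^2 = 15; ||v||^2 = 15; deficit = 0

Write each e_j = u_j / sqrt(<u_j, u_j>) where u_j is the displayed integer vector. Then <v, e_j> = <v, u_j> / sqrt(<u_j, u_j>), so |<v, e_j>|^2 = <v, u_j>^2 / <u_j, u_j>.
Coefficients: <v, e_1> = -5/sqrt(6), <v, e_2> = -41/sqrt(210), <v, e_3> = 66/sqrt(1540).
Square and sum: Σ |<v, e_j>|^2 = 15.
Compute ||v||^2 = v·v = 15.
Deficit = 15 − 15 = 0 ≥ 0, confirming Bessel's inequality. (The deficit equals ||v − Σ <v,e_j> e_j||^2, the squared distance from v to span{e_j}.)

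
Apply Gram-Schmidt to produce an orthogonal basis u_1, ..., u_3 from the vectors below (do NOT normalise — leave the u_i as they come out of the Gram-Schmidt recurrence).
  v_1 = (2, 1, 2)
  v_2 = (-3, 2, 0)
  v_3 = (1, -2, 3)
Orthogonal basis:
  u_1 = (2, 1, 2)
  u_2 = (-19/9, 22/9, 8/9)
  u_3 = (-116/101, -174/101, 203/101)

Apply the Gram-Schmidt recurrence
  u_1 = v_1
  u_i = v_i − Σ_{j<i} ((v_i · u_j) / (u_j · u_j)) · u_j.

Step by step this gives:
  u_1 = (2, 1, 2)
  u_2 = (-19/9, 22/9, 8/9)
  u_3 = (-116/101, -174/101, 203/101)

Orthogonality check:
  u_2 · u_1 = 0 (should be 0)
  u_3 · u_1 = 0 (should be 0)
  u_3 · u_2 = 0 (should be 0)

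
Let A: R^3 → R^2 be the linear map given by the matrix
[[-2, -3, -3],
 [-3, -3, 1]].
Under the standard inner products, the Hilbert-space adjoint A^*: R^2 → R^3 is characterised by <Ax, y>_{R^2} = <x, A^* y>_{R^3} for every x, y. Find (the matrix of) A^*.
A^* = A^T =
[[-2, -3],
 [-3, -3],
 [-3, 1]]

For real matrices with standard dot products, the defining identity <Ax, y> = <x, A^* y> gives (Ax)^T y = x^T (A^*) y, i.e. x^T A^T y = x^T (A^*) y. Since this holds for all x, y, we must have A^* = A^T. Therefore
A^* =
[[-2, -3],
 [-3, -3],
 [-3, 1]].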